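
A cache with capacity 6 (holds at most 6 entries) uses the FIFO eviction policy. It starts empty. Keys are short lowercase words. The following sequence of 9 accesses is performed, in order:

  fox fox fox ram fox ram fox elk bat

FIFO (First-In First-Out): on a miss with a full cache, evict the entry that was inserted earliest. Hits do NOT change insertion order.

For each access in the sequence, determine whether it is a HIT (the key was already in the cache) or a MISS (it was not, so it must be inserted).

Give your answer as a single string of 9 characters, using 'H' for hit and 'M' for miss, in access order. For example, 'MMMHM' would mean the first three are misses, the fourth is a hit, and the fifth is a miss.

Answer: MHHMHHHMM

Derivation:
FIFO simulation (capacity=6):
  1. access fox: MISS. Cache (old->new): [fox]
  2. access fox: HIT. Cache (old->new): [fox]
  3. access fox: HIT. Cache (old->new): [fox]
  4. access ram: MISS. Cache (old->new): [fox ram]
  5. access fox: HIT. Cache (old->new): [fox ram]
  6. access ram: HIT. Cache (old->new): [fox ram]
  7. access fox: HIT. Cache (old->new): [fox ram]
  8. access elk: MISS. Cache (old->new): [fox ram elk]
  9. access bat: MISS. Cache (old->new): [fox ram elk bat]
Total: 5 hits, 4 misses, 0 evictions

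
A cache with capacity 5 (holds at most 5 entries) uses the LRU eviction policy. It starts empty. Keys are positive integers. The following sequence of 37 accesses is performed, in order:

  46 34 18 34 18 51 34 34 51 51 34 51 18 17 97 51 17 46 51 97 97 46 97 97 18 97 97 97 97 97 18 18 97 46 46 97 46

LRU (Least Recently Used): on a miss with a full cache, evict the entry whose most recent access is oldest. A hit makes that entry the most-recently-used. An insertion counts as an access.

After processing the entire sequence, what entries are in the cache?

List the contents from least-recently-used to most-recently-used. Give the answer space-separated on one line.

Answer: 17 51 18 97 46

Derivation:
LRU simulation (capacity=5):
  1. access 46: MISS. Cache (LRU->MRU): [46]
  2. access 34: MISS. Cache (LRU->MRU): [46 34]
  3. access 18: MISS. Cache (LRU->MRU): [46 34 18]
  4. access 34: HIT. Cache (LRU->MRU): [46 18 34]
  5. access 18: HIT. Cache (LRU->MRU): [46 34 18]
  6. access 51: MISS. Cache (LRU->MRU): [46 34 18 51]
  7. access 34: HIT. Cache (LRU->MRU): [46 18 51 34]
  8. access 34: HIT. Cache (LRU->MRU): [46 18 51 34]
  9. access 51: HIT. Cache (LRU->MRU): [46 18 34 51]
  10. access 51: HIT. Cache (LRU->MRU): [46 18 34 51]
  11. access 34: HIT. Cache (LRU->MRU): [46 18 51 34]
  12. access 51: HIT. Cache (LRU->MRU): [46 18 34 51]
  13. access 18: HIT. Cache (LRU->MRU): [46 34 51 18]
  14. access 17: MISS. Cache (LRU->MRU): [46 34 51 18 17]
  15. access 97: MISS, evict 46. Cache (LRU->MRU): [34 51 18 17 97]
  16. access 51: HIT. Cache (LRU->MRU): [34 18 17 97 51]
  17. access 17: HIT. Cache (LRU->MRU): [34 18 97 51 17]
  18. access 46: MISS, evict 34. Cache (LRU->MRU): [18 97 51 17 46]
  19. access 51: HIT. Cache (LRU->MRU): [18 97 17 46 51]
  20. access 97: HIT. Cache (LRU->MRU): [18 17 46 51 97]
  21. access 97: HIT. Cache (LRU->MRU): [18 17 46 51 97]
  22. access 46: HIT. Cache (LRU->MRU): [18 17 51 97 46]
  23. access 97: HIT. Cache (LRU->MRU): [18 17 51 46 97]
  24. access 97: HIT. Cache (LRU->MRU): [18 17 51 46 97]
  25. access 18: HIT. Cache (LRU->MRU): [17 51 46 97 18]
  26. access 97: HIT. Cache (LRU->MRU): [17 51 46 18 97]
  27. access 97: HIT. Cache (LRU->MRU): [17 51 46 18 97]
  28. access 97: HIT. Cache (LRU->MRU): [17 51 46 18 97]
  29. access 97: HIT. Cache (LRU->MRU): [17 51 46 18 97]
  30. access 97: HIT. Cache (LRU->MRU): [17 51 46 18 97]
  31. access 18: HIT. Cache (LRU->MRU): [17 51 46 97 18]
  32. access 18: HIT. Cache (LRU->MRU): [17 51 46 97 18]
  33. access 97: HIT. Cache (LRU->MRU): [17 51 46 18 97]
  34. access 46: HIT. Cache (LRU->MRU): [17 51 18 97 46]
  35. access 46: HIT. Cache (LRU->MRU): [17 51 18 97 46]
  36. access 97: HIT. Cache (LRU->MRU): [17 51 18 46 97]
  37. access 46: HIT. Cache (LRU->MRU): [17 51 18 97 46]
Total: 30 hits, 7 misses, 2 evictions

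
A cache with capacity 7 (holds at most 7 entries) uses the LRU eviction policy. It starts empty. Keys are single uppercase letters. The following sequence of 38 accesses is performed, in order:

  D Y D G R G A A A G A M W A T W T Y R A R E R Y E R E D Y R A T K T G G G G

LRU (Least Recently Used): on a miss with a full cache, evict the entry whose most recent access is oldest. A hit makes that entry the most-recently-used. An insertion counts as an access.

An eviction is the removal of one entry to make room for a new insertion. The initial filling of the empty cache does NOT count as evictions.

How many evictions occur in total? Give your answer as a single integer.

LRU simulation (capacity=7):
  1. access D: MISS. Cache (LRU->MRU): [D]
  2. access Y: MISS. Cache (LRU->MRU): [D Y]
  3. access D: HIT. Cache (LRU->MRU): [Y D]
  4. access G: MISS. Cache (LRU->MRU): [Y D G]
  5. access R: MISS. Cache (LRU->MRU): [Y D G R]
  6. access G: HIT. Cache (LRU->MRU): [Y D R G]
  7. access A: MISS. Cache (LRU->MRU): [Y D R G A]
  8. access A: HIT. Cache (LRU->MRU): [Y D R G A]
  9. access A: HIT. Cache (LRU->MRU): [Y D R G A]
  10. access G: HIT. Cache (LRU->MRU): [Y D R A G]
  11. access A: HIT. Cache (LRU->MRU): [Y D R G A]
  12. access M: MISS. Cache (LRU->MRU): [Y D R G A M]
  13. access W: MISS. Cache (LRU->MRU): [Y D R G A M W]
  14. access A: HIT. Cache (LRU->MRU): [Y D R G M W A]
  15. access T: MISS, evict Y. Cache (LRU->MRU): [D R G M W A T]
  16. access W: HIT. Cache (LRU->MRU): [D R G M A T W]
  17. access T: HIT. Cache (LRU->MRU): [D R G M A W T]
  18. access Y: MISS, evict D. Cache (LRU->MRU): [R G M A W T Y]
  19. access R: HIT. Cache (LRU->MRU): [G M A W T Y R]
  20. access A: HIT. Cache (LRU->MRU): [G M W T Y R A]
  21. access R: HIT. Cache (LRU->MRU): [G M W T Y A R]
  22. access E: MISS, evict G. Cache (LRU->MRU): [M W T Y A R E]
  23. access R: HIT. Cache (LRU->MRU): [M W T Y A E R]
  24. access Y: HIT. Cache (LRU->MRU): [M W T A E R Y]
  25. access E: HIT. Cache (LRU->MRU): [M W T A R Y E]
  26. access R: HIT. Cache (LRU->MRU): [M W T A Y E R]
  27. access E: HIT. Cache (LRU->MRU): [M W T A Y R E]
  28. access D: MISS, evict M. Cache (LRU->MRU): [W T A Y R E D]
  29. access Y: HIT. Cache (LRU->MRU): [W T A R E D Y]
  30. access R: HIT. Cache (LRU->MRU): [W T A E D Y R]
  31. access A: HIT. Cache (LRU->MRU): [W T E D Y R A]
  32. access T: HIT. Cache (LRU->MRU): [W E D Y R A T]
  33. access K: MISS, evict W. Cache (LRU->MRU): [E D Y R A T K]
  34. access T: HIT. Cache (LRU->MRU): [E D Y R A K T]
  35. access G: MISS, evict E. Cache (LRU->MRU): [D Y R A K T G]
  36. access G: HIT. Cache (LRU->MRU): [D Y R A K T G]
  37. access G: HIT. Cache (LRU->MRU): [D Y R A K T G]
  38. access G: HIT. Cache (LRU->MRU): [D Y R A K T G]
Total: 25 hits, 13 misses, 6 evictions

Answer: 6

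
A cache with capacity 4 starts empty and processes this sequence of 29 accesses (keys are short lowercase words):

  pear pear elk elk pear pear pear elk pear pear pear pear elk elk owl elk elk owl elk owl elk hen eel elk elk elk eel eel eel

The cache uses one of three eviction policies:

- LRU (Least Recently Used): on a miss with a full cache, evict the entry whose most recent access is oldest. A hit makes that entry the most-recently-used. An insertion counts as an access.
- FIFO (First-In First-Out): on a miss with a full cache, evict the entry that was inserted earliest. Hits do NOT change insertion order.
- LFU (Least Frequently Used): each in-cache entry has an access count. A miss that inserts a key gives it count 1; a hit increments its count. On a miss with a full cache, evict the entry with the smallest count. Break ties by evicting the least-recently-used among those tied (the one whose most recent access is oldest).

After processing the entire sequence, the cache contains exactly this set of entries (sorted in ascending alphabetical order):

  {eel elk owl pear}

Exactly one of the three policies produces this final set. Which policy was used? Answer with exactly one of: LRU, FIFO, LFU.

Simulating under each policy and comparing final sets:
  LRU: final set = {eel elk hen owl} -> differs
  FIFO: final set = {eel elk hen owl} -> differs
  LFU: final set = {eel elk owl pear} -> MATCHES target
Only LFU produces the target set.

Answer: LFU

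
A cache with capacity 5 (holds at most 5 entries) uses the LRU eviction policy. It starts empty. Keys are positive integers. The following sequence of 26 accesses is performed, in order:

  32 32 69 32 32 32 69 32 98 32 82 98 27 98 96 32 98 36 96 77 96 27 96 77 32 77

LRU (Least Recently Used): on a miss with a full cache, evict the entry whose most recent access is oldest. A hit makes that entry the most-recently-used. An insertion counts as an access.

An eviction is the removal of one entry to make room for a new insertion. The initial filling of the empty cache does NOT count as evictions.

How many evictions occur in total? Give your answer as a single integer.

LRU simulation (capacity=5):
  1. access 32: MISS. Cache (LRU->MRU): [32]
  2. access 32: HIT. Cache (LRU->MRU): [32]
  3. access 69: MISS. Cache (LRU->MRU): [32 69]
  4. access 32: HIT. Cache (LRU->MRU): [69 32]
  5. access 32: HIT. Cache (LRU->MRU): [69 32]
  6. access 32: HIT. Cache (LRU->MRU): [69 32]
  7. access 69: HIT. Cache (LRU->MRU): [32 69]
  8. access 32: HIT. Cache (LRU->MRU): [69 32]
  9. access 98: MISS. Cache (LRU->MRU): [69 32 98]
  10. access 32: HIT. Cache (LRU->MRU): [69 98 32]
  11. access 82: MISS. Cache (LRU->MRU): [69 98 32 82]
  12. access 98: HIT. Cache (LRU->MRU): [69 32 82 98]
  13. access 27: MISS. Cache (LRU->MRU): [69 32 82 98 27]
  14. access 98: HIT. Cache (LRU->MRU): [69 32 82 27 98]
  15. access 96: MISS, evict 69. Cache (LRU->MRU): [32 82 27 98 96]
  16. access 32: HIT. Cache (LRU->MRU): [82 27 98 96 32]
  17. access 98: HIT. Cache (LRU->MRU): [82 27 96 32 98]
  18. access 36: MISS, evict 82. Cache (LRU->MRU): [27 96 32 98 36]
  19. access 96: HIT. Cache (LRU->MRU): [27 32 98 36 96]
  20. access 77: MISS, evict 27. Cache (LRU->MRU): [32 98 36 96 77]
  21. access 96: HIT. Cache (LRU->MRU): [32 98 36 77 96]
  22. access 27: MISS, evict 32. Cache (LRU->MRU): [98 36 77 96 27]
  23. access 96: HIT. Cache (LRU->MRU): [98 36 77 27 96]
  24. access 77: HIT. Cache (LRU->MRU): [98 36 27 96 77]
  25. access 32: MISS, evict 98. Cache (LRU->MRU): [36 27 96 77 32]
  26. access 77: HIT. Cache (LRU->MRU): [36 27 96 32 77]
Total: 16 hits, 10 misses, 5 evictions

Answer: 5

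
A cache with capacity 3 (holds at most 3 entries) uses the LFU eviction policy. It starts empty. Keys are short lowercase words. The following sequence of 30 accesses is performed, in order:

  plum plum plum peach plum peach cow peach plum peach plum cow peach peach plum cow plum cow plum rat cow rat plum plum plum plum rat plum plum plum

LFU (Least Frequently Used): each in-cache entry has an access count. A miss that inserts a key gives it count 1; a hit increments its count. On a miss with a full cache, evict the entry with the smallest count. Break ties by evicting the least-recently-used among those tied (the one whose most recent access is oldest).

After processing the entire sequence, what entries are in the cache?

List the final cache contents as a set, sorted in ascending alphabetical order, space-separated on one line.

LFU simulation (capacity=3):
  1. access plum: MISS. Cache: [plum(c=1)]
  2. access plum: HIT, count now 2. Cache: [plum(c=2)]
  3. access plum: HIT, count now 3. Cache: [plum(c=3)]
  4. access peach: MISS. Cache: [peach(c=1) plum(c=3)]
  5. access plum: HIT, count now 4. Cache: [peach(c=1) plum(c=4)]
  6. access peach: HIT, count now 2. Cache: [peach(c=2) plum(c=4)]
  7. access cow: MISS. Cache: [cow(c=1) peach(c=2) plum(c=4)]
  8. access peach: HIT, count now 3. Cache: [cow(c=1) peach(c=3) plum(c=4)]
  9. access plum: HIT, count now 5. Cache: [cow(c=1) peach(c=3) plum(c=5)]
  10. access peach: HIT, count now 4. Cache: [cow(c=1) peach(c=4) plum(c=5)]
  11. access plum: HIT, count now 6. Cache: [cow(c=1) peach(c=4) plum(c=6)]
  12. access cow: HIT, count now 2. Cache: [cow(c=2) peach(c=4) plum(c=6)]
  13. access peach: HIT, count now 5. Cache: [cow(c=2) peach(c=5) plum(c=6)]
  14. access peach: HIT, count now 6. Cache: [cow(c=2) plum(c=6) peach(c=6)]
  15. access plum: HIT, count now 7. Cache: [cow(c=2) peach(c=6) plum(c=7)]
  16. access cow: HIT, count now 3. Cache: [cow(c=3) peach(c=6) plum(c=7)]
  17. access plum: HIT, count now 8. Cache: [cow(c=3) peach(c=6) plum(c=8)]
  18. access cow: HIT, count now 4. Cache: [cow(c=4) peach(c=6) plum(c=8)]
  19. access plum: HIT, count now 9. Cache: [cow(c=4) peach(c=6) plum(c=9)]
  20. access rat: MISS, evict cow(c=4). Cache: [rat(c=1) peach(c=6) plum(c=9)]
  21. access cow: MISS, evict rat(c=1). Cache: [cow(c=1) peach(c=6) plum(c=9)]
  22. access rat: MISS, evict cow(c=1). Cache: [rat(c=1) peach(c=6) plum(c=9)]
  23. access plum: HIT, count now 10. Cache: [rat(c=1) peach(c=6) plum(c=10)]
  24. access plum: HIT, count now 11. Cache: [rat(c=1) peach(c=6) plum(c=11)]
  25. access plum: HIT, count now 12. Cache: [rat(c=1) peach(c=6) plum(c=12)]
  26. access plum: HIT, count now 13. Cache: [rat(c=1) peach(c=6) plum(c=13)]
  27. access rat: HIT, count now 2. Cache: [rat(c=2) peach(c=6) plum(c=13)]
  28. access plum: HIT, count now 14. Cache: [rat(c=2) peach(c=6) plum(c=14)]
  29. access plum: HIT, count now 15. Cache: [rat(c=2) peach(c=6) plum(c=15)]
  30. access plum: HIT, count now 16. Cache: [rat(c=2) peach(c=6) plum(c=16)]
Total: 24 hits, 6 misses, 3 evictions

Answer: peach plum rat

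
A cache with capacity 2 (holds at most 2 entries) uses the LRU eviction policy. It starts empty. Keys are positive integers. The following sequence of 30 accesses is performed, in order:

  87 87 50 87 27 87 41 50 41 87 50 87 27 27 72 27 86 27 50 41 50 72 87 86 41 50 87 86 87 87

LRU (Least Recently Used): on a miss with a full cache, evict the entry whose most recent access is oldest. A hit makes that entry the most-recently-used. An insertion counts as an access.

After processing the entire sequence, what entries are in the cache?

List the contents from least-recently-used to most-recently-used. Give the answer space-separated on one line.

LRU simulation (capacity=2):
  1. access 87: MISS. Cache (LRU->MRU): [87]
  2. access 87: HIT. Cache (LRU->MRU): [87]
  3. access 50: MISS. Cache (LRU->MRU): [87 50]
  4. access 87: HIT. Cache (LRU->MRU): [50 87]
  5. access 27: MISS, evict 50. Cache (LRU->MRU): [87 27]
  6. access 87: HIT. Cache (LRU->MRU): [27 87]
  7. access 41: MISS, evict 27. Cache (LRU->MRU): [87 41]
  8. access 50: MISS, evict 87. Cache (LRU->MRU): [41 50]
  9. access 41: HIT. Cache (LRU->MRU): [50 41]
  10. access 87: MISS, evict 50. Cache (LRU->MRU): [41 87]
  11. access 50: MISS, evict 41. Cache (LRU->MRU): [87 50]
  12. access 87: HIT. Cache (LRU->MRU): [50 87]
  13. access 27: MISS, evict 50. Cache (LRU->MRU): [87 27]
  14. access 27: HIT. Cache (LRU->MRU): [87 27]
  15. access 72: MISS, evict 87. Cache (LRU->MRU): [27 72]
  16. access 27: HIT. Cache (LRU->MRU): [72 27]
  17. access 86: MISS, evict 72. Cache (LRU->MRU): [27 86]
  18. access 27: HIT. Cache (LRU->MRU): [86 27]
  19. access 50: MISS, evict 86. Cache (LRU->MRU): [27 50]
  20. access 41: MISS, evict 27. Cache (LRU->MRU): [50 41]
  21. access 50: HIT. Cache (LRU->MRU): [41 50]
  22. access 72: MISS, evict 41. Cache (LRU->MRU): [50 72]
  23. access 87: MISS, evict 50. Cache (LRU->MRU): [72 87]
  24. access 86: MISS, evict 72. Cache (LRU->MRU): [87 86]
  25. access 41: MISS, evict 87. Cache (LRU->MRU): [86 41]
  26. access 50: MISS, evict 86. Cache (LRU->MRU): [41 50]
  27. access 87: MISS, evict 41. Cache (LRU->MRU): [50 87]
  28. access 86: MISS, evict 50. Cache (LRU->MRU): [87 86]
  29. access 87: HIT. Cache (LRU->MRU): [86 87]
  30. access 87: HIT. Cache (LRU->MRU): [86 87]
Total: 11 hits, 19 misses, 17 evictions

Answer: 86 87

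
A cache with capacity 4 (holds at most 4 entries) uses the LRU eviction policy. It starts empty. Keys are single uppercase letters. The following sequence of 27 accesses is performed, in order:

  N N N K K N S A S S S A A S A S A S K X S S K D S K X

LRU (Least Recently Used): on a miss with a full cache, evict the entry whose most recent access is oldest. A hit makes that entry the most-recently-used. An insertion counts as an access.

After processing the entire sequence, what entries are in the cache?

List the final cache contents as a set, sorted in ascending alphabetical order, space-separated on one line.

Answer: D K S X

Derivation:
LRU simulation (capacity=4):
  1. access N: MISS. Cache (LRU->MRU): [N]
  2. access N: HIT. Cache (LRU->MRU): [N]
  3. access N: HIT. Cache (LRU->MRU): [N]
  4. access K: MISS. Cache (LRU->MRU): [N K]
  5. access K: HIT. Cache (LRU->MRU): [N K]
  6. access N: HIT. Cache (LRU->MRU): [K N]
  7. access S: MISS. Cache (LRU->MRU): [K N S]
  8. access A: MISS. Cache (LRU->MRU): [K N S A]
  9. access S: HIT. Cache (LRU->MRU): [K N A S]
  10. access S: HIT. Cache (LRU->MRU): [K N A S]
  11. access S: HIT. Cache (LRU->MRU): [K N A S]
  12. access A: HIT. Cache (LRU->MRU): [K N S A]
  13. access A: HIT. Cache (LRU->MRU): [K N S A]
  14. access S: HIT. Cache (LRU->MRU): [K N A S]
  15. access A: HIT. Cache (LRU->MRU): [K N S A]
  16. access S: HIT. Cache (LRU->MRU): [K N A S]
  17. access A: HIT. Cache (LRU->MRU): [K N S A]
  18. access S: HIT. Cache (LRU->MRU): [K N A S]
  19. access K: HIT. Cache (LRU->MRU): [N A S K]
  20. access X: MISS, evict N. Cache (LRU->MRU): [A S K X]
  21. access S: HIT. Cache (LRU->MRU): [A K X S]
  22. access S: HIT. Cache (LRU->MRU): [A K X S]
  23. access K: HIT. Cache (LRU->MRU): [A X S K]
  24. access D: MISS, evict A. Cache (LRU->MRU): [X S K D]
  25. access S: HIT. Cache (LRU->MRU): [X K D S]
  26. access K: HIT. Cache (LRU->MRU): [X D S K]
  27. access X: HIT. Cache (LRU->MRU): [D S K X]
Total: 21 hits, 6 misses, 2 evictions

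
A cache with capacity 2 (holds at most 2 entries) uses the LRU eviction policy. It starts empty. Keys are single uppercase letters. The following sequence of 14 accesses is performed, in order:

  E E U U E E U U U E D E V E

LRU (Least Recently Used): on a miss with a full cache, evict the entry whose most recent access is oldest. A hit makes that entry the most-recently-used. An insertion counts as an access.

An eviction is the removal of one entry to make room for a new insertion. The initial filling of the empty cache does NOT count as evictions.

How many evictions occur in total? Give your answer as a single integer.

LRU simulation (capacity=2):
  1. access E: MISS. Cache (LRU->MRU): [E]
  2. access E: HIT. Cache (LRU->MRU): [E]
  3. access U: MISS. Cache (LRU->MRU): [E U]
  4. access U: HIT. Cache (LRU->MRU): [E U]
  5. access E: HIT. Cache (LRU->MRU): [U E]
  6. access E: HIT. Cache (LRU->MRU): [U E]
  7. access U: HIT. Cache (LRU->MRU): [E U]
  8. access U: HIT. Cache (LRU->MRU): [E U]
  9. access U: HIT. Cache (LRU->MRU): [E U]
  10. access E: HIT. Cache (LRU->MRU): [U E]
  11. access D: MISS, evict U. Cache (LRU->MRU): [E D]
  12. access E: HIT. Cache (LRU->MRU): [D E]
  13. access V: MISS, evict D. Cache (LRU->MRU): [E V]
  14. access E: HIT. Cache (LRU->MRU): [V E]
Total: 10 hits, 4 misses, 2 evictions

Answer: 2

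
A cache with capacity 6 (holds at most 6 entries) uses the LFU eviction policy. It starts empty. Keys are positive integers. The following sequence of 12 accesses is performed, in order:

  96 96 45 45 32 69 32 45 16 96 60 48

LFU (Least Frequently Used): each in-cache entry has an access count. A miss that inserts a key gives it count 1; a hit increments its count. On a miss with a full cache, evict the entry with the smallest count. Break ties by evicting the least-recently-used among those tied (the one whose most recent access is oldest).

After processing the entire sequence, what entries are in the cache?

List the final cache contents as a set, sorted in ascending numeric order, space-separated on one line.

LFU simulation (capacity=6):
  1. access 96: MISS. Cache: [96(c=1)]
  2. access 96: HIT, count now 2. Cache: [96(c=2)]
  3. access 45: MISS. Cache: [45(c=1) 96(c=2)]
  4. access 45: HIT, count now 2. Cache: [96(c=2) 45(c=2)]
  5. access 32: MISS. Cache: [32(c=1) 96(c=2) 45(c=2)]
  6. access 69: MISS. Cache: [32(c=1) 69(c=1) 96(c=2) 45(c=2)]
  7. access 32: HIT, count now 2. Cache: [69(c=1) 96(c=2) 45(c=2) 32(c=2)]
  8. access 45: HIT, count now 3. Cache: [69(c=1) 96(c=2) 32(c=2) 45(c=3)]
  9. access 16: MISS. Cache: [69(c=1) 16(c=1) 96(c=2) 32(c=2) 45(c=3)]
  10. access 96: HIT, count now 3. Cache: [69(c=1) 16(c=1) 32(c=2) 45(c=3) 96(c=3)]
  11. access 60: MISS. Cache: [69(c=1) 16(c=1) 60(c=1) 32(c=2) 45(c=3) 96(c=3)]
  12. access 48: MISS, evict 69(c=1). Cache: [16(c=1) 60(c=1) 48(c=1) 32(c=2) 45(c=3) 96(c=3)]
Total: 5 hits, 7 misses, 1 evictions

Answer: 16 32 45 48 60 96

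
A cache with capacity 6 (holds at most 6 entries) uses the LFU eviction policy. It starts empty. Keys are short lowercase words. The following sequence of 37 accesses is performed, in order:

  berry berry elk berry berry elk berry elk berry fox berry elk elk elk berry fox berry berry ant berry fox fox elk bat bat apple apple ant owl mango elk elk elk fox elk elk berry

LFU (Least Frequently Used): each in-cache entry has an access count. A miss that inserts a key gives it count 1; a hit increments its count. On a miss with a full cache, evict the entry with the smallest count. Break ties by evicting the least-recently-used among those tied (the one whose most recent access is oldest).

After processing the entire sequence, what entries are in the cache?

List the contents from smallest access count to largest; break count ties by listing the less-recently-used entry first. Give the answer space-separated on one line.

LFU simulation (capacity=6):
  1. access berry: MISS. Cache: [berry(c=1)]
  2. access berry: HIT, count now 2. Cache: [berry(c=2)]
  3. access elk: MISS. Cache: [elk(c=1) berry(c=2)]
  4. access berry: HIT, count now 3. Cache: [elk(c=1) berry(c=3)]
  5. access berry: HIT, count now 4. Cache: [elk(c=1) berry(c=4)]
  6. access elk: HIT, count now 2. Cache: [elk(c=2) berry(c=4)]
  7. access berry: HIT, count now 5. Cache: [elk(c=2) berry(c=5)]
  8. access elk: HIT, count now 3. Cache: [elk(c=3) berry(c=5)]
  9. access berry: HIT, count now 6. Cache: [elk(c=3) berry(c=6)]
  10. access fox: MISS. Cache: [fox(c=1) elk(c=3) berry(c=6)]
  11. access berry: HIT, count now 7. Cache: [fox(c=1) elk(c=3) berry(c=7)]
  12. access elk: HIT, count now 4. Cache: [fox(c=1) elk(c=4) berry(c=7)]
  13. access elk: HIT, count now 5. Cache: [fox(c=1) elk(c=5) berry(c=7)]
  14. access elk: HIT, count now 6. Cache: [fox(c=1) elk(c=6) berry(c=7)]
  15. access berry: HIT, count now 8. Cache: [fox(c=1) elk(c=6) berry(c=8)]
  16. access fox: HIT, count now 2. Cache: [fox(c=2) elk(c=6) berry(c=8)]
  17. access berry: HIT, count now 9. Cache: [fox(c=2) elk(c=6) berry(c=9)]
  18. access berry: HIT, count now 10. Cache: [fox(c=2) elk(c=6) berry(c=10)]
  19. access ant: MISS. Cache: [ant(c=1) fox(c=2) elk(c=6) berry(c=10)]
  20. access berry: HIT, count now 11. Cache: [ant(c=1) fox(c=2) elk(c=6) berry(c=11)]
  21. access fox: HIT, count now 3. Cache: [ant(c=1) fox(c=3) elk(c=6) berry(c=11)]
  22. access fox: HIT, count now 4. Cache: [ant(c=1) fox(c=4) elk(c=6) berry(c=11)]
  23. access elk: HIT, count now 7. Cache: [ant(c=1) fox(c=4) elk(c=7) berry(c=11)]
  24. access bat: MISS. Cache: [ant(c=1) bat(c=1) fox(c=4) elk(c=7) berry(c=11)]
  25. access bat: HIT, count now 2. Cache: [ant(c=1) bat(c=2) fox(c=4) elk(c=7) berry(c=11)]
  26. access apple: MISS. Cache: [ant(c=1) apple(c=1) bat(c=2) fox(c=4) elk(c=7) berry(c=11)]
  27. access apple: HIT, count now 2. Cache: [ant(c=1) bat(c=2) apple(c=2) fox(c=4) elk(c=7) berry(c=11)]
  28. access ant: HIT, count now 2. Cache: [bat(c=2) apple(c=2) ant(c=2) fox(c=4) elk(c=7) berry(c=11)]
  29. access owl: MISS, evict bat(c=2). Cache: [owl(c=1) apple(c=2) ant(c=2) fox(c=4) elk(c=7) berry(c=11)]
  30. access mango: MISS, evict owl(c=1). Cache: [mango(c=1) apple(c=2) ant(c=2) fox(c=4) elk(c=7) berry(c=11)]
  31. access elk: HIT, count now 8. Cache: [mango(c=1) apple(c=2) ant(c=2) fox(c=4) elk(c=8) berry(c=11)]
  32. access elk: HIT, count now 9. Cache: [mango(c=1) apple(c=2) ant(c=2) fox(c=4) elk(c=9) berry(c=11)]
  33. access elk: HIT, count now 10. Cache: [mango(c=1) apple(c=2) ant(c=2) fox(c=4) elk(c=10) berry(c=11)]
  34. access fox: HIT, count now 5. Cache: [mango(c=1) apple(c=2) ant(c=2) fox(c=5) elk(c=10) berry(c=11)]
  35. access elk: HIT, count now 11. Cache: [mango(c=1) apple(c=2) ant(c=2) fox(c=5) berry(c=11) elk(c=11)]
  36. access elk: HIT, count now 12. Cache: [mango(c=1) apple(c=2) ant(c=2) fox(c=5) berry(c=11) elk(c=12)]
  37. access berry: HIT, count now 12. Cache: [mango(c=1) apple(c=2) ant(c=2) fox(c=5) elk(c=12) berry(c=12)]
Total: 29 hits, 8 misses, 2 evictions

Answer: mango apple ant fox elk berry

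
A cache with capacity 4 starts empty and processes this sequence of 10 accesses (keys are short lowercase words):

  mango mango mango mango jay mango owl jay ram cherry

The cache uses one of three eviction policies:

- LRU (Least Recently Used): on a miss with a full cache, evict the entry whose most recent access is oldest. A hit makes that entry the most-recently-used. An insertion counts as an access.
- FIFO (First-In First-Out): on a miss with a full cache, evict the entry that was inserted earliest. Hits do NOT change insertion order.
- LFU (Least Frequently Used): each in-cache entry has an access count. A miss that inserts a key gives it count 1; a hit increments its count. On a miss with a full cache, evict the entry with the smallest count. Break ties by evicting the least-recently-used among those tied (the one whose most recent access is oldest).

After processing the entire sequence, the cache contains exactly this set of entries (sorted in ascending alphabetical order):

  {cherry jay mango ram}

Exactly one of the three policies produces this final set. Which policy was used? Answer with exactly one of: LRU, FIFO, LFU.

Answer: LFU

Derivation:
Simulating under each policy and comparing final sets:
  LRU: final set = {cherry jay owl ram} -> differs
  FIFO: final set = {cherry jay owl ram} -> differs
  LFU: final set = {cherry jay mango ram} -> MATCHES target
Only LFU produces the target set.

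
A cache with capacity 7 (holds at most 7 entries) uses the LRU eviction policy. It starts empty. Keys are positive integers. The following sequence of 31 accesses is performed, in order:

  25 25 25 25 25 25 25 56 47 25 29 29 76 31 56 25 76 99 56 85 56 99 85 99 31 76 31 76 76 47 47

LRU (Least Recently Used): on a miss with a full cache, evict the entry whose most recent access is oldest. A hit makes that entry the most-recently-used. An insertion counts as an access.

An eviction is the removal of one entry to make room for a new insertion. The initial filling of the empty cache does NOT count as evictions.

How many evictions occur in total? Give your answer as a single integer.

Answer: 2

Derivation:
LRU simulation (capacity=7):
  1. access 25: MISS. Cache (LRU->MRU): [25]
  2. access 25: HIT. Cache (LRU->MRU): [25]
  3. access 25: HIT. Cache (LRU->MRU): [25]
  4. access 25: HIT. Cache (LRU->MRU): [25]
  5. access 25: HIT. Cache (LRU->MRU): [25]
  6. access 25: HIT. Cache (LRU->MRU): [25]
  7. access 25: HIT. Cache (LRU->MRU): [25]
  8. access 56: MISS. Cache (LRU->MRU): [25 56]
  9. access 47: MISS. Cache (LRU->MRU): [25 56 47]
  10. access 25: HIT. Cache (LRU->MRU): [56 47 25]
  11. access 29: MISS. Cache (LRU->MRU): [56 47 25 29]
  12. access 29: HIT. Cache (LRU->MRU): [56 47 25 29]
  13. access 76: MISS. Cache (LRU->MRU): [56 47 25 29 76]
  14. access 31: MISS. Cache (LRU->MRU): [56 47 25 29 76 31]
  15. access 56: HIT. Cache (LRU->MRU): [47 25 29 76 31 56]
  16. access 25: HIT. Cache (LRU->MRU): [47 29 76 31 56 25]
  17. access 76: HIT. Cache (LRU->MRU): [47 29 31 56 25 76]
  18. access 99: MISS. Cache (LRU->MRU): [47 29 31 56 25 76 99]
  19. access 56: HIT. Cache (LRU->MRU): [47 29 31 25 76 99 56]
  20. access 85: MISS, evict 47. Cache (LRU->MRU): [29 31 25 76 99 56 85]
  21. access 56: HIT. Cache (LRU->MRU): [29 31 25 76 99 85 56]
  22. access 99: HIT. Cache (LRU->MRU): [29 31 25 76 85 56 99]
  23. access 85: HIT. Cache (LRU->MRU): [29 31 25 76 56 99 85]
  24. access 99: HIT. Cache (LRU->MRU): [29 31 25 76 56 85 99]
  25. access 31: HIT. Cache (LRU->MRU): [29 25 76 56 85 99 31]
  26. access 76: HIT. Cache (LRU->MRU): [29 25 56 85 99 31 76]
  27. access 31: HIT. Cache (LRU->MRU): [29 25 56 85 99 76 31]
  28. access 76: HIT. Cache (LRU->MRU): [29 25 56 85 99 31 76]
  29. access 76: HIT. Cache (LRU->MRU): [29 25 56 85 99 31 76]
  30. access 47: MISS, evict 29. Cache (LRU->MRU): [25 56 85 99 31 76 47]
  31. access 47: HIT. Cache (LRU->MRU): [25 56 85 99 31 76 47]
Total: 22 hits, 9 misses, 2 evictions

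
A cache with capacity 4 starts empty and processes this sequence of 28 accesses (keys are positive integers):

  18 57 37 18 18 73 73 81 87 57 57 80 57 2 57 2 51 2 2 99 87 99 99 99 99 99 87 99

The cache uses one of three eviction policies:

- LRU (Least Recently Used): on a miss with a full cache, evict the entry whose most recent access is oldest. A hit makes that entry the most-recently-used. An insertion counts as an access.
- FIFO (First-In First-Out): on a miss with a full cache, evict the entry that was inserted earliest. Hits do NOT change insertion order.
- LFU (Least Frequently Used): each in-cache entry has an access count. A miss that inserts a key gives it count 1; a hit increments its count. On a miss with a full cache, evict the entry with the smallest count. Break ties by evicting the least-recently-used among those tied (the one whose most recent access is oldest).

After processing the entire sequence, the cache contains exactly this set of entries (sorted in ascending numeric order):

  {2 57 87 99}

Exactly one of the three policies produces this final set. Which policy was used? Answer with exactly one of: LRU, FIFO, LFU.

Simulating under each policy and comparing final sets:
  LRU: final set = {2 51 87 99} -> differs
  FIFO: final set = {2 51 87 99} -> differs
  LFU: final set = {2 57 87 99} -> MATCHES target
Only LFU produces the target set.

Answer: LFU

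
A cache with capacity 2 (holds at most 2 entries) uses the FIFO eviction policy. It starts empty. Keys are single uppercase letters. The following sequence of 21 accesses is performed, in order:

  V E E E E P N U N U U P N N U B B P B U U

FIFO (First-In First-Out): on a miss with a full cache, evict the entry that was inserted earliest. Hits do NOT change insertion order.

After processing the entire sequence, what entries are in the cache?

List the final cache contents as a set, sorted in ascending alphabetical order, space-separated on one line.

Answer: P U

Derivation:
FIFO simulation (capacity=2):
  1. access V: MISS. Cache (old->new): [V]
  2. access E: MISS. Cache (old->new): [V E]
  3. access E: HIT. Cache (old->new): [V E]
  4. access E: HIT. Cache (old->new): [V E]
  5. access E: HIT. Cache (old->new): [V E]
  6. access P: MISS, evict V. Cache (old->new): [E P]
  7. access N: MISS, evict E. Cache (old->new): [P N]
  8. access U: MISS, evict P. Cache (old->new): [N U]
  9. access N: HIT. Cache (old->new): [N U]
  10. access U: HIT. Cache (old->new): [N U]
  11. access U: HIT. Cache (old->new): [N U]
  12. access P: MISS, evict N. Cache (old->new): [U P]
  13. access N: MISS, evict U. Cache (old->new): [P N]
  14. access N: HIT. Cache (old->new): [P N]
  15. access U: MISS, evict P. Cache (old->new): [N U]
  16. access B: MISS, evict N. Cache (old->new): [U B]
  17. access B: HIT. Cache (old->new): [U B]
  18. access P: MISS, evict U. Cache (old->new): [B P]
  19. access B: HIT. Cache (old->new): [B P]
  20. access U: MISS, evict B. Cache (old->new): [P U]
  21. access U: HIT. Cache (old->new): [P U]
Total: 10 hits, 11 misses, 9 evictions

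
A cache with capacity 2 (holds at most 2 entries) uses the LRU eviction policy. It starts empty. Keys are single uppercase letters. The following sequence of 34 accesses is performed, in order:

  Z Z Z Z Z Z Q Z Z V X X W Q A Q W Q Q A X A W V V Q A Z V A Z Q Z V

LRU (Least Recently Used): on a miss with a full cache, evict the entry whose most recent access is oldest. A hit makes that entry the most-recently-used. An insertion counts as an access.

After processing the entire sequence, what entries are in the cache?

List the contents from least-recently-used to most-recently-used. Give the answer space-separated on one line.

LRU simulation (capacity=2):
  1. access Z: MISS. Cache (LRU->MRU): [Z]
  2. access Z: HIT. Cache (LRU->MRU): [Z]
  3. access Z: HIT. Cache (LRU->MRU): [Z]
  4. access Z: HIT. Cache (LRU->MRU): [Z]
  5. access Z: HIT. Cache (LRU->MRU): [Z]
  6. access Z: HIT. Cache (LRU->MRU): [Z]
  7. access Q: MISS. Cache (LRU->MRU): [Z Q]
  8. access Z: HIT. Cache (LRU->MRU): [Q Z]
  9. access Z: HIT. Cache (LRU->MRU): [Q Z]
  10. access V: MISS, evict Q. Cache (LRU->MRU): [Z V]
  11. access X: MISS, evict Z. Cache (LRU->MRU): [V X]
  12. access X: HIT. Cache (LRU->MRU): [V X]
  13. access W: MISS, evict V. Cache (LRU->MRU): [X W]
  14. access Q: MISS, evict X. Cache (LRU->MRU): [W Q]
  15. access A: MISS, evict W. Cache (LRU->MRU): [Q A]
  16. access Q: HIT. Cache (LRU->MRU): [A Q]
  17. access W: MISS, evict A. Cache (LRU->MRU): [Q W]
  18. access Q: HIT. Cache (LRU->MRU): [W Q]
  19. access Q: HIT. Cache (LRU->MRU): [W Q]
  20. access A: MISS, evict W. Cache (LRU->MRU): [Q A]
  21. access X: MISS, evict Q. Cache (LRU->MRU): [A X]
  22. access A: HIT. Cache (LRU->MRU): [X A]
  23. access W: MISS, evict X. Cache (LRU->MRU): [A W]
  24. access V: MISS, evict A. Cache (LRU->MRU): [W V]
  25. access V: HIT. Cache (LRU->MRU): [W V]
  26. access Q: MISS, evict W. Cache (LRU->MRU): [V Q]
  27. access A: MISS, evict V. Cache (LRU->MRU): [Q A]
  28. access Z: MISS, evict Q. Cache (LRU->MRU): [A Z]
  29. access V: MISS, evict A. Cache (LRU->MRU): [Z V]
  30. access A: MISS, evict Z. Cache (LRU->MRU): [V A]
  31. access Z: MISS, evict V. Cache (LRU->MRU): [A Z]
  32. access Q: MISS, evict A. Cache (LRU->MRU): [Z Q]
  33. access Z: HIT. Cache (LRU->MRU): [Q Z]
  34. access V: MISS, evict Q. Cache (LRU->MRU): [Z V]
Total: 14 hits, 20 misses, 18 evictions

Answer: Z V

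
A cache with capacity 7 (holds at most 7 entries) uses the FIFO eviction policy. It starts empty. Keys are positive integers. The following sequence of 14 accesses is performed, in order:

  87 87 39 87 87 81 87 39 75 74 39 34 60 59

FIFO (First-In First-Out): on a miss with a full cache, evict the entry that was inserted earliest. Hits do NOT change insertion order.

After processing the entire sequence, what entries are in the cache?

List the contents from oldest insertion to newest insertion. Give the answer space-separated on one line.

Answer: 39 81 75 74 34 60 59

Derivation:
FIFO simulation (capacity=7):
  1. access 87: MISS. Cache (old->new): [87]
  2. access 87: HIT. Cache (old->new): [87]
  3. access 39: MISS. Cache (old->new): [87 39]
  4. access 87: HIT. Cache (old->new): [87 39]
  5. access 87: HIT. Cache (old->new): [87 39]
  6. access 81: MISS. Cache (old->new): [87 39 81]
  7. access 87: HIT. Cache (old->new): [87 39 81]
  8. access 39: HIT. Cache (old->new): [87 39 81]
  9. access 75: MISS. Cache (old->new): [87 39 81 75]
  10. access 74: MISS. Cache (old->new): [87 39 81 75 74]
  11. access 39: HIT. Cache (old->new): [87 39 81 75 74]
  12. access 34: MISS. Cache (old->new): [87 39 81 75 74 34]
  13. access 60: MISS. Cache (old->new): [87 39 81 75 74 34 60]
  14. access 59: MISS, evict 87. Cache (old->new): [39 81 75 74 34 60 59]
Total: 6 hits, 8 misses, 1 evictions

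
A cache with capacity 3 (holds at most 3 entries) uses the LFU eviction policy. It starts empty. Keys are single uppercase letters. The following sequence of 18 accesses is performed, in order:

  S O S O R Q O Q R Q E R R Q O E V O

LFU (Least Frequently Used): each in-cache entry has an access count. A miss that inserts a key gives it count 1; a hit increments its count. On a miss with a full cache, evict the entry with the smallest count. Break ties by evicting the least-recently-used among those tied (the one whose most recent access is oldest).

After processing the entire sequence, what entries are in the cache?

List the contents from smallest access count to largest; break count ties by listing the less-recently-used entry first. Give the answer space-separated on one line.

Answer: V Q O

Derivation:
LFU simulation (capacity=3):
  1. access S: MISS. Cache: [S(c=1)]
  2. access O: MISS. Cache: [S(c=1) O(c=1)]
  3. access S: HIT, count now 2. Cache: [O(c=1) S(c=2)]
  4. access O: HIT, count now 2. Cache: [S(c=2) O(c=2)]
  5. access R: MISS. Cache: [R(c=1) S(c=2) O(c=2)]
  6. access Q: MISS, evict R(c=1). Cache: [Q(c=1) S(c=2) O(c=2)]
  7. access O: HIT, count now 3. Cache: [Q(c=1) S(c=2) O(c=3)]
  8. access Q: HIT, count now 2. Cache: [S(c=2) Q(c=2) O(c=3)]
  9. access R: MISS, evict S(c=2). Cache: [R(c=1) Q(c=2) O(c=3)]
  10. access Q: HIT, count now 3. Cache: [R(c=1) O(c=3) Q(c=3)]
  11. access E: MISS, evict R(c=1). Cache: [E(c=1) O(c=3) Q(c=3)]
  12. access R: MISS, evict E(c=1). Cache: [R(c=1) O(c=3) Q(c=3)]
  13. access R: HIT, count now 2. Cache: [R(c=2) O(c=3) Q(c=3)]
  14. access Q: HIT, count now 4. Cache: [R(c=2) O(c=3) Q(c=4)]
  15. access O: HIT, count now 4. Cache: [R(c=2) Q(c=4) O(c=4)]
  16. access E: MISS, evict R(c=2). Cache: [E(c=1) Q(c=4) O(c=4)]
  17. access V: MISS, evict E(c=1). Cache: [V(c=1) Q(c=4) O(c=4)]
  18. access O: HIT, count now 5. Cache: [V(c=1) Q(c=4) O(c=5)]
Total: 9 hits, 9 misses, 6 evictions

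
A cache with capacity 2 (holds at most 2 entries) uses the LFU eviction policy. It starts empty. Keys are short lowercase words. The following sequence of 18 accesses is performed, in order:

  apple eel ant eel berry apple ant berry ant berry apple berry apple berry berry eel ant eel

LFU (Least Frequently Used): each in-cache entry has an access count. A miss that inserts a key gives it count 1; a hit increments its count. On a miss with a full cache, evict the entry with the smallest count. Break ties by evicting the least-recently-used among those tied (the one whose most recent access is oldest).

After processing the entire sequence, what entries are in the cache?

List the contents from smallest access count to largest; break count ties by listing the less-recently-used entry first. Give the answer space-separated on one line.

Answer: ant eel

Derivation:
LFU simulation (capacity=2):
  1. access apple: MISS. Cache: [apple(c=1)]
  2. access eel: MISS. Cache: [apple(c=1) eel(c=1)]
  3. access ant: MISS, evict apple(c=1). Cache: [eel(c=1) ant(c=1)]
  4. access eel: HIT, count now 2. Cache: [ant(c=1) eel(c=2)]
  5. access berry: MISS, evict ant(c=1). Cache: [berry(c=1) eel(c=2)]
  6. access apple: MISS, evict berry(c=1). Cache: [apple(c=1) eel(c=2)]
  7. access ant: MISS, evict apple(c=1). Cache: [ant(c=1) eel(c=2)]
  8. access berry: MISS, evict ant(c=1). Cache: [berry(c=1) eel(c=2)]
  9. access ant: MISS, evict berry(c=1). Cache: [ant(c=1) eel(c=2)]
  10. access berry: MISS, evict ant(c=1). Cache: [berry(c=1) eel(c=2)]
  11. access apple: MISS, evict berry(c=1). Cache: [apple(c=1) eel(c=2)]
  12. access berry: MISS, evict apple(c=1). Cache: [berry(c=1) eel(c=2)]
  13. access apple: MISS, evict berry(c=1). Cache: [apple(c=1) eel(c=2)]
  14. access berry: MISS, evict apple(c=1). Cache: [berry(c=1) eel(c=2)]
  15. access berry: HIT, count now 2. Cache: [eel(c=2) berry(c=2)]
  16. access eel: HIT, count now 3. Cache: [berry(c=2) eel(c=3)]
  17. access ant: MISS, evict berry(c=2). Cache: [ant(c=1) eel(c=3)]
  18. access eel: HIT, count now 4. Cache: [ant(c=1) eel(c=4)]
Total: 4 hits, 14 misses, 12 evictions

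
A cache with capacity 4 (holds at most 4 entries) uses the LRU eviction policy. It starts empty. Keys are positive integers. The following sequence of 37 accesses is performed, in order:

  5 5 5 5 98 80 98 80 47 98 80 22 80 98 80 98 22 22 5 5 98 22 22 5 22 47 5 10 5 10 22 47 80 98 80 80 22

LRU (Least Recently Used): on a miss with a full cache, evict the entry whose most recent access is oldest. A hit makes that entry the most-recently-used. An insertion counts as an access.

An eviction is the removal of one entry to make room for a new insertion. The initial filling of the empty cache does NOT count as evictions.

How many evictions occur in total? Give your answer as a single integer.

LRU simulation (capacity=4):
  1. access 5: MISS. Cache (LRU->MRU): [5]
  2. access 5: HIT. Cache (LRU->MRU): [5]
  3. access 5: HIT. Cache (LRU->MRU): [5]
  4. access 5: HIT. Cache (LRU->MRU): [5]
  5. access 98: MISS. Cache (LRU->MRU): [5 98]
  6. access 80: MISS. Cache (LRU->MRU): [5 98 80]
  7. access 98: HIT. Cache (LRU->MRU): [5 80 98]
  8. access 80: HIT. Cache (LRU->MRU): [5 98 80]
  9. access 47: MISS. Cache (LRU->MRU): [5 98 80 47]
  10. access 98: HIT. Cache (LRU->MRU): [5 80 47 98]
  11. access 80: HIT. Cache (LRU->MRU): [5 47 98 80]
  12. access 22: MISS, evict 5. Cache (LRU->MRU): [47 98 80 22]
  13. access 80: HIT. Cache (LRU->MRU): [47 98 22 80]
  14. access 98: HIT. Cache (LRU->MRU): [47 22 80 98]
  15. access 80: HIT. Cache (LRU->MRU): [47 22 98 80]
  16. access 98: HIT. Cache (LRU->MRU): [47 22 80 98]
  17. access 22: HIT. Cache (LRU->MRU): [47 80 98 22]
  18. access 22: HIT. Cache (LRU->MRU): [47 80 98 22]
  19. access 5: MISS, evict 47. Cache (LRU->MRU): [80 98 22 5]
  20. access 5: HIT. Cache (LRU->MRU): [80 98 22 5]
  21. access 98: HIT. Cache (LRU->MRU): [80 22 5 98]
  22. access 22: HIT. Cache (LRU->MRU): [80 5 98 22]
  23. access 22: HIT. Cache (LRU->MRU): [80 5 98 22]
  24. access 5: HIT. Cache (LRU->MRU): [80 98 22 5]
  25. access 22: HIT. Cache (LRU->MRU): [80 98 5 22]
  26. access 47: MISS, evict 80. Cache (LRU->MRU): [98 5 22 47]
  27. access 5: HIT. Cache (LRU->MRU): [98 22 47 5]
  28. access 10: MISS, evict 98. Cache (LRU->MRU): [22 47 5 10]
  29. access 5: HIT. Cache (LRU->MRU): [22 47 10 5]
  30. access 10: HIT. Cache (LRU->MRU): [22 47 5 10]
  31. access 22: HIT. Cache (LRU->MRU): [47 5 10 22]
  32. access 47: HIT. Cache (LRU->MRU): [5 10 22 47]
  33. access 80: MISS, evict 5. Cache (LRU->MRU): [10 22 47 80]
  34. access 98: MISS, evict 10. Cache (LRU->MRU): [22 47 80 98]
  35. access 80: HIT. Cache (LRU->MRU): [22 47 98 80]
  36. access 80: HIT. Cache (LRU->MRU): [22 47 98 80]
  37. access 22: HIT. Cache (LRU->MRU): [47 98 80 22]
Total: 27 hits, 10 misses, 6 evictions

Answer: 6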